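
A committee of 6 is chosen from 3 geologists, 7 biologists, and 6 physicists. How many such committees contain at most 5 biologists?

8001

Split by how many biologists are chosen (0 through 5).
Sum: C(7,0)·C(9,6) + C(7,1)·C(9,5) + C(7,2)·C(9,4) + C(7,3)·C(9,3) + C(7,4)·C(9,2) + C(7,5)·C(9,1) = 84 + 882 + 2646 + 2940 + 1260 + 189 = 8001.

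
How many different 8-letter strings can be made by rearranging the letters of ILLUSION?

The 8 letters of ILLUSION have repeats: I appearing twice and L appearing twice.
So there are 8! / (2!·2!) = 10080 distinguishable arrangements.

10080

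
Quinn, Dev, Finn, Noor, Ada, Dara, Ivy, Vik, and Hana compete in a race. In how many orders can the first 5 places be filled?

This is an ordered selection of 5 from 9: P(9,5).
That gives 9 × 8 × 7 × 6 × 5 = 15120.

15120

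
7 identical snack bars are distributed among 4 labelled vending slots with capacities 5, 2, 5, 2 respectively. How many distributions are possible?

Without the upper bounds there are C(10,3) = 120 ways to split 7 among 4 vending slots.
Subtract solutions that violate a single cap (substitute x_i' = x_i − (cap_i+1)): x_1 ≥ 6 gives C(4,3) = 4; x_2 ≥ 3 gives C(7,3) = 35; x_3 ≥ 6 gives C(4,3) = 4; x_4 ≥ 3 gives C(7,3) = 35. Together 78.
Add back pairs where two caps are both exceeded: 0 + 0 + 0 + 0 + 4 + 0 = 4.
By inclusion–exclusion the count is 120 − 78 + 4 = 46.

46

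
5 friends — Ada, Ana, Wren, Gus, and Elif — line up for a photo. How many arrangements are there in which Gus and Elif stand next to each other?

48

Glue Gus and Elif into one block (2 internal orders), leaving 4 units to arrange in a row.
That gives 2 × 4! = 2 × 24 = 48.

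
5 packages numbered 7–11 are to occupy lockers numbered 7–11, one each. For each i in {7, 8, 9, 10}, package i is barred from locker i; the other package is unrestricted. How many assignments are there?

Let Aᵢ (for 7 ≤ i ≤ 10) be the placements that put package i in its forbidden locker. Any j of these fix j positions, leaving (5−j)! ways to fill the rest, and there are C(4,j) ways to pick which j.
By inclusion–exclusion, the number of valid placements is Σ_{j=0}^{4} (−1)^j C(4,j)·(5−j)!.
Computing: 120 − 96 + 36 − 8 + 1 = 53.

53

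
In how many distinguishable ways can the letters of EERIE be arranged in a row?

Letter multiplicities in EERIE: E×3, I×1, R×1.
So there are 5! / (3!) = 20 distinguishable arrangements.

20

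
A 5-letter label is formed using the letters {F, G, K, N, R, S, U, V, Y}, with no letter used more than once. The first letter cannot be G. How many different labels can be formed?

The first letter has 9−1 = 8 choices (anything except G).
The remaining 4 letters are filled from the other 8 symbols without repetition: 8 × 7 × 6 × 5 = 1680.
Total: 8 × 1680 = 13440.

13440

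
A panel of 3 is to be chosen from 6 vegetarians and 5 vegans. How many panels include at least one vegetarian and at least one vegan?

With no constraint there are C(11,3) = 165 possible selections.
Subtract selections that omit an entire group: no vegetarians → C(5,3) = 10; no vegans → C(6,3) = 20.
Both groups omitted at once is impossible, so 165 − 30 = 135.

135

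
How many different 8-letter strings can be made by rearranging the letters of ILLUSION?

ILLUSION has 8 letters with I appearing twice and L appearing twice.
So there are 8! / (2!·2!) = 10080 distinguishable arrangements.

10080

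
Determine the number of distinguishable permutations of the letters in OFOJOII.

Letter multiplicities in OFOJOII: F×1, I×2, J×1, O×3.
Dividing 7! = 5040 by 3!·2! = 12 for the repeated letters gives 420.

420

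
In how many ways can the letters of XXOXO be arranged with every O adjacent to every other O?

4

Treat the 2 copies of O as a single block. The multiset to arrange is then {OO, X, X, X}, 4 items in all.
That gives (4)!/(3!) = 4 arrangements.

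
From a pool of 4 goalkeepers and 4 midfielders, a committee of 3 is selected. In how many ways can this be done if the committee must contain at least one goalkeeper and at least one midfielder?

48

Unrestricted: C(8,3) = 56 ways to pick any 3 of the 8.
Subtract selections that omit an entire group: no goalkeepers → C(4,3) = 4; no midfielders → C(4,3) = 4.
Both groups omitted at once is impossible, so 56 − 8 = 48.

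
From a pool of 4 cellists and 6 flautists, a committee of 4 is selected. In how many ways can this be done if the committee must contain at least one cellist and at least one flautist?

194

Total 4-person selections from all 10: C(10,4) = 210.
Selections missing a whole group: no cellists → C(6,4) = 15; no flautists → C(4,4) = 1.
Both groups omitted at once is impossible, so 210 − 16 = 194.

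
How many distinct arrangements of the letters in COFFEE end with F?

60

Fix F in the last position and arrange the remaining 5 letters.
Those 5 letters have E appearing twice, giving (5)!/(2!) = 60.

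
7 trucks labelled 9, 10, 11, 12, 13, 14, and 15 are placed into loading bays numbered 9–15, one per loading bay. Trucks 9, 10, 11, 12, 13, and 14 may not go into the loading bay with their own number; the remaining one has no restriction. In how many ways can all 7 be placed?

2119

Let Aᵢ (for 9 ≤ i ≤ 14) be the placements that put truck i in its forbidden loading bay. Any j of these fix j positions, leaving (7−j)! ways to fill the rest, and there are C(6,j) ways to pick which j.
By inclusion–exclusion, the number of valid placements is Σ_{j=0}^{6} (−1)^j C(6,j)·(7−j)!.
Computing: 5040 − 4320 + 1800 − 480 + 90 − 12 + 1 = 2119.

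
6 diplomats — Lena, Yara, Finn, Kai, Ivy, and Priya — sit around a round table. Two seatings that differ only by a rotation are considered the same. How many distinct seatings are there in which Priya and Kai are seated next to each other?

Glue Priya and Kai into a block (2 internal orders). Seating 5 units around a circle gives (4)! arrangements.
So 2 × (4)! = 2 × 24 = 48.

48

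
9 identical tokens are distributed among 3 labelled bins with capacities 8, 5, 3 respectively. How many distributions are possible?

23

By stars and bars, unrestricted non-negative solutions to x_1+…+x_3 = 9 number C(9+2,2) = 55.
Subtract solutions that violate a single cap (substitute x_i' = x_i − (cap_i+1)): x_1 ≥ 9 gives C(2,2) = 1; x_2 ≥ 6 gives C(5,2) = 10; x_3 ≥ 4 gives C(7,2) = 21. Together 32.
No two caps can be exceeded simultaneously, so the pair terms are all 0.
By inclusion–exclusion the count is 55 − 32 + 0 = 23.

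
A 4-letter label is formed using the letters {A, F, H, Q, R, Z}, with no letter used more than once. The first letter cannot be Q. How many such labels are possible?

The first letter has 6−1 = 5 choices (anything except Q).
The remaining 3 letters are filled from the other 5 symbols without repetition: 5 × 4 × 3 = 60.
Total: 5 × 60 = 300.

300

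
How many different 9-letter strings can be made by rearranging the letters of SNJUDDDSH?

30240

The 9 letters of SNJUDDDSH have repeats: D appearing 3 times and S appearing twice.
The number of distinct arrangements is 9!/(3!·2!) = 362880/12 = 30240.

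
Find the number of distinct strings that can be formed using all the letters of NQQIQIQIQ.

504

Letter multiplicities in NQQIQIQIQ: I×3, N×1, Q×5.
The number of distinct arrangements is 9!/(5!·3!) = 362880/720 = 504.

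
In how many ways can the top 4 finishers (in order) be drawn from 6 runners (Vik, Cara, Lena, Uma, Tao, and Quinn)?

This is an ordered selection of 4 from 6: P(6,4).
That gives 6 × 5 × 4 × 3 = 360.

360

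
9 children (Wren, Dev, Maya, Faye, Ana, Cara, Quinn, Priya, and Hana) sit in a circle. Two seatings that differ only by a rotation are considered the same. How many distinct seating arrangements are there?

Fix one person's seat to break rotational symmetry; the remaining 8 people can be arranged in (8)! = 40320 ways.

40320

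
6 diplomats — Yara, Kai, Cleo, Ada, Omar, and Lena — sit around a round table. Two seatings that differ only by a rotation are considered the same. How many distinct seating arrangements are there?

Around a circle, 6 distinct people have 6!/6 = (5)! = 120 rotationally distinct seatings.

120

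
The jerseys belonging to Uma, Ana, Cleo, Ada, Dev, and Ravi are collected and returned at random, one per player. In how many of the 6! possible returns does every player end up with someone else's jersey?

Count assignments avoiding every fixed point. For any j of the 6 players fixed to their old jersey, the other 6−j can be arranged in (6−j)! ways.
By inclusion–exclusion this is Σ_{j=0}^{6} (−1)^j C(6,j)·(6−j)!.
Computing: 720 − 720 + 360 − 120 + 30 − 6 + 1 = 265.

265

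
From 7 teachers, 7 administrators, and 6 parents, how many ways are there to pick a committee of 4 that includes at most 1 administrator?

2717

Split by how many administrators are chosen (0 through 1).
Sum: C(7,0)·C(13,4) + C(7,1)·C(13,3) = 715 + 2002 = 2717.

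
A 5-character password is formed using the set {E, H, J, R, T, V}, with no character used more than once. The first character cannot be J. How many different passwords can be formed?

600

The first character has 6−1 = 5 choices (anything except J).
The remaining 4 characters are filled from the other 5 symbols without repetition: 5 × 4 × 3 × 2 = 120.
Total: 5 × 120 = 600.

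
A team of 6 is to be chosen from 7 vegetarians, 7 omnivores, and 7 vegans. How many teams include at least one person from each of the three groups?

With no constraint there are C(21,6) = 54264 possible selections.
Selections missing a whole group: no vegetarians → C(14,6) = 3003; no omnivores → C(14,6) = 3003; no vegans → C(14,6) = 3003.
Add back selections omitting two groups (i.e. drawn from a single group): C(7,6) + C(7,6) + C(7,6) = 21.
By inclusion–exclusion: 54264 − 9009 + 21 = 45276.

45276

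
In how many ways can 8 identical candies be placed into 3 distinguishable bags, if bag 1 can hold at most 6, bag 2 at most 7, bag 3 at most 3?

Without the upper bounds there are C(10,2) = 45 ways to split 8 among 3 bags.
Subtract solutions that violate a single cap (substitute x_i' = x_i − (cap_i+1)): x_1 ≥ 7 gives C(3,2) = 3; x_2 ≥ 8 gives C(2,2) = 1; x_3 ≥ 4 gives C(6,2) = 15. Together 19.
No two caps can be exceeded simultaneously, so the pair terms are all 0.
By inclusion–exclusion the count is 45 − 19 + 0 = 26.

26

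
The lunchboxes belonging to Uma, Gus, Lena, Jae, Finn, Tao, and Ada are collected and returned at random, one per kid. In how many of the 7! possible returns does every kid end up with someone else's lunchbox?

1854

This is the derangement count D_7: permutations of 7 items with no fixed point.
By inclusion–exclusion this is Σ_{j=0}^{7} (−1)^j C(7,j)·(7−j)!.
Computing: 5040 − 5040 + 2520 − 840 + 210 − 42 + 7 − 1 = 1854.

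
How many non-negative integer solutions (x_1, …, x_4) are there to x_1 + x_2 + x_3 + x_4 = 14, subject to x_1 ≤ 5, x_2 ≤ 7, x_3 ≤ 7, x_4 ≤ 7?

266

By stars and bars, unrestricted non-negative solutions to x_1+…+x_4 = 14 number C(14+3,3) = 680.
Subtract solutions that violate a single cap (substitute x_i' = x_i − (cap_i+1)): x_1 ≥ 6 gives C(11,3) = 165; x_2 ≥ 8 gives C(9,3) = 84; x_3 ≥ 8 gives C(9,3) = 84; x_4 ≥ 8 gives C(9,3) = 84. Together 417.
Add back pairs where two caps are both exceeded: 1 + 1 + 1 + 0 + 0 + 0 = 3.
By inclusion–exclusion the count is 680 − 417 + 3 = 266.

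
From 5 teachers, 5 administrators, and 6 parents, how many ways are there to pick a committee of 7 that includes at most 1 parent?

1380

Split by how many parents are chosen (0 through 1).
Sum: C(6,0)·C(10,7) + C(6,1)·C(10,6) = 120 + 1260 = 1380.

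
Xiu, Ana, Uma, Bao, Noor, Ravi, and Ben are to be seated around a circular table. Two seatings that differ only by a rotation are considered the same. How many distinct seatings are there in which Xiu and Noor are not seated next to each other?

480

Without the restriction there are (6)! = 720 seatings.
Those with Xiu next to Noor: fuse the pair into one unit and seat 6 units around a circle — 2·(5)! = 240.
Subtracting, 720 − 240 = 480.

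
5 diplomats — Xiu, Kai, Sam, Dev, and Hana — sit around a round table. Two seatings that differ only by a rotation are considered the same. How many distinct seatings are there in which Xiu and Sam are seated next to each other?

Treat {Xiu, Sam} as one unit (2 internal orders) and seat the resulting 4 units around the table: (3)! circular arrangements.
So 2 × (3)! = 2 × 6 = 12.

12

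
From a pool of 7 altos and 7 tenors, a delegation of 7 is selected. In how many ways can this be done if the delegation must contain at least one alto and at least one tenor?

With no constraint there are C(14,7) = 3432 possible selections.
Subtract selections that omit an entire group: no altos → C(7,7) = 1; no tenors → C(7,7) = 1.
Both groups omitted at once is impossible, so 3432 − 2 = 3430.

3430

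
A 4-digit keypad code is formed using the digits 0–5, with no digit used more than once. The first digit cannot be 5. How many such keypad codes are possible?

The first digit has 6−1 = 5 choices (anything except 5).
The remaining 3 digits are filled from the other 5 symbols without repetition: 5 × 4 × 3 = 60.
Total: 5 × 60 = 300.

300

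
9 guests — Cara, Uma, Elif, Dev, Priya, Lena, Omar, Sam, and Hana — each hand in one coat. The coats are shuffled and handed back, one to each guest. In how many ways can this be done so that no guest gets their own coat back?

Let Aᵢ be the assignments in which guest i gets their own coat. We want the size of the complement of A₁∪…∪A_9.
By inclusion–exclusion this is Σ_{j=0}^{9} (−1)^j C(9,j)·(9−j)!.
Computing: 362880 − 362880 + 181440 − 60480 + 15120 − 3024 + 504 − 72 + 9 − 1 = 133496.

133496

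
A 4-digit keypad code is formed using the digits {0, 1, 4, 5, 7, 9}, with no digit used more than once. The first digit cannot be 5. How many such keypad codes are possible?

300

The first digit has 6−1 = 5 choices (anything except 5).
The remaining 3 digits are filled from the other 5 symbols without repetition: 5 × 4 × 3 = 60.
Total: 5 × 60 = 300.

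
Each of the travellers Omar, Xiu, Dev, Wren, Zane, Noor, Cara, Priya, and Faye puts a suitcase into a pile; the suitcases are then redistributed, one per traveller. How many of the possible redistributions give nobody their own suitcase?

133496

This is the derangement count D_9: permutations of 9 items with no fixed point.
By inclusion–exclusion this is Σ_{j=0}^{9} (−1)^j C(9,j)·(9−j)!.
Computing: 362880 − 362880 + 181440 − 60480 + 15120 − 3024 + 504 − 72 + 9 − 1 = 133496.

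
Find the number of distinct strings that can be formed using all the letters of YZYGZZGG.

560

Letter multiplicities in YZYGZZGG: G×3, Y×2, Z×3.
The number of distinct arrangements is 8!/(3!·3!·2!) = 40320/72 = 560.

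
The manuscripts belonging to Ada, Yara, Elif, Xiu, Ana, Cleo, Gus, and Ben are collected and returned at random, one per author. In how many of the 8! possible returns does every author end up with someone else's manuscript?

This is the derangement count D_8: permutations of 8 items with no fixed point.
By inclusion–exclusion this is Σ_{j=0}^{8} (−1)^j C(8,j)·(8−j)!.
Computing: 40320 − 40320 + 20160 − 6720 + 1680 − 336 + 56 − 8 + 1 = 14833.

14833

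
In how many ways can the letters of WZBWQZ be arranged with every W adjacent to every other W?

Treat the 2 copies of W as a single block. The multiset to arrange is then {WW, B, Q, Z, Z}, 5 items in all.
That gives (5)!/(2!) = 60 arrangements.

60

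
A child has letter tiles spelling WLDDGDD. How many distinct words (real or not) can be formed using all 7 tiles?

210

Letter multiplicities in WLDDGDD: D×4, G×1, L×1, W×1.
The number of distinct arrangements is 7!/(4!) = 5040/24 = 210.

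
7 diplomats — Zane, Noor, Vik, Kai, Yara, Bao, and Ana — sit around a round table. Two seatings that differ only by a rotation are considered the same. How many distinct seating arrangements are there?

720

Around a circle, 7 distinct people have 7!/7 = (6)! = 720 rotationally distinct seatings.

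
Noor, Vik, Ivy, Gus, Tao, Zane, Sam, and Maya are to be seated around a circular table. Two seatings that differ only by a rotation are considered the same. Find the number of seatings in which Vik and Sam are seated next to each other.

Glue Vik and Sam into a block (2 internal orders). Seating 7 units around a circle gives (6)! arrangements.
So 2 × (6)! = 2 × 720 = 1440.

1440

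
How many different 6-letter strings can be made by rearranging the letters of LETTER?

LETTER has 6 letters with E appearing twice and T appearing twice.
The number of distinct arrangements is 6!/(2!·2!) = 720/4 = 180.

180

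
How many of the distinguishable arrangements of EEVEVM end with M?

With the last slot taken by M, it remains to arrange the other 5 letters (EEVEV).
Those 5 letters have E appearing 3 times and V appearing twice, giving (5)!/(3!·2!) = 10.

10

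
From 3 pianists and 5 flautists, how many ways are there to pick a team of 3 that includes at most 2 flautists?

Split by how many flautists are chosen (0 through 2).
Sum: C(5,0)·C(3,3) + C(5,1)·C(3,2) + C(5,2)·C(3,1) = 1 + 15 + 30 = 46.

46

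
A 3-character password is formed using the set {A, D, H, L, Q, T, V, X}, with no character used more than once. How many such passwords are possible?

This is a permutation of 3 out of 8: P(8,3) = 8!/5!.
That product is 8 × 7 × 6 = 336.

336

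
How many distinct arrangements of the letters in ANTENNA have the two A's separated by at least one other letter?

There are 7!/(3!·2!) = 420 arrangements of ANTENNA in total.
Arrangements with the A's together: treat AA as one letter, giving (6)!/(3!) = 120.
Hence 420 − 120 = 300.

300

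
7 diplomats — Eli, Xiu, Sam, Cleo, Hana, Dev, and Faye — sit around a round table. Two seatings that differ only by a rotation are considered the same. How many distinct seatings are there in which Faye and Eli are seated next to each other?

240

Glue Faye and Eli into a block (2 internal orders). Seating 6 units around a circle gives (5)! arrangements.
So 2 × (5)! = 2 × 120 = 240.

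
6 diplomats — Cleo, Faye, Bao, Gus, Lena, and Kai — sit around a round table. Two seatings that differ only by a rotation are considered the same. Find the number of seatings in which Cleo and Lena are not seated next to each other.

Without the restriction there are (5)! = 120 seatings.
Seatings with Cleo beside Lena: treat them as a block with 2 internal orders, giving 2 × (4)! = 48.
Subtracting, 120 − 48 = 72.

72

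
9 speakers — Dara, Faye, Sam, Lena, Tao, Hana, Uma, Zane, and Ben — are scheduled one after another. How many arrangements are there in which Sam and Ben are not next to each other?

Of the 9! = 362880 arrangements, those with Sam and Ben adjacent number 2 × 8! = 80640 (treat the pair as a block with 2 internal orders).
So 362880 − 80640 = 282240 arrangements keep them apart.

282240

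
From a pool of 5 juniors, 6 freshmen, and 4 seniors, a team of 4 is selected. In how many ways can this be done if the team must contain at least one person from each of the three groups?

Unrestricted: C(15,4) = 1365 ways to pick any 4 of the 15.
Subtract selections that omit an entire group: no juniors → C(10,4) = 210; no freshmen → C(9,4) = 126; no seniors → C(11,4) = 330.
Add back selections omitting two groups (i.e. drawn from a single group): C(5,4) + C(6,4) + C(4,4) = 21.
By inclusion–exclusion: 1365 − 666 + 21 = 720.

720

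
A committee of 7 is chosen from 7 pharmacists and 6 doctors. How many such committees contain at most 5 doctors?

1709

Split by how many doctors are chosen (0 through 5).
Sum: C(6,0)·C(7,7) + C(6,1)·C(7,6) + C(6,2)·C(7,5) + C(6,3)·C(7,4) + C(6,4)·C(7,3) + C(6,5)·C(7,2) = 1 + 42 + 315 + 700 + 525 + 126 = 1709.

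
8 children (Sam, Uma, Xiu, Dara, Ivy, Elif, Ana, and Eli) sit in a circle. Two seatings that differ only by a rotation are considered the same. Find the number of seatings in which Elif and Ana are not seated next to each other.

3600

All circular seatings of 8 people number (7)! = 5040.
Seatings with Elif beside Ana: treat them as a block with 2 internal orders, giving 2 × (6)! = 1440.
Subtracting, 5040 − 1440 = 3600.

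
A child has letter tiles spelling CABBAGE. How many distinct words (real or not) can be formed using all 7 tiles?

The 7 letters of CABBAGE have repeats: A appearing twice and B appearing twice.
Dividing 7! = 5040 by 2!·2! = 4 for the repeated letters gives 1260.

1260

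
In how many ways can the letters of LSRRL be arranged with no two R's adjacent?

Total arrangements of LSRRL: 5!/(2!·2!) = 30.
If the two R's are adjacent, glue them into one block, leaving 4 items to arrange: (4)!/(2!) = 12 ways.
Subtracting, 30 − 12 = 18 arrangements keep the R's apart.

18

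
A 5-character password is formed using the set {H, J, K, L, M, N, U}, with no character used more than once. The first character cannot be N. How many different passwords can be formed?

The first character has 7−1 = 6 choices (anything except N).
The remaining 4 characters are filled from the other 6 symbols without repetition: 6 × 5 × 4 × 3 = 360.
Total: 6 × 360 = 2160.

2160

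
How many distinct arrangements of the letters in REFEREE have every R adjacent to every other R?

30

Treat the 2 copies of R as a single block. The multiset to arrange is then {RR, E, E, E, E, F}, 6 items in all.
That gives (6)!/(4!) = 30 arrangements.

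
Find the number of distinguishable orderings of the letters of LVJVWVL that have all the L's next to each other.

120

Treat the 2 copies of L as a single block. The multiset to arrange is then {LL, J, V, V, V, W}, 6 items in all.
That gives (6)!/(3!) = 120 arrangements.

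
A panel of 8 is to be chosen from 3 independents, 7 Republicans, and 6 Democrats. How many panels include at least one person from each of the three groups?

Unrestricted: C(16,8) = 12870 ways to pick any 8 of the 16.
Selections missing a whole group: no independents → C(13,8) = 1287; no Republicans → C(9,8) = 9; no Democrats → C(10,8) = 45.
Add back selections omitting two groups (i.e. drawn from a single group): C(3,8) + C(7,8) + C(6,8) = 0.
By inclusion–exclusion: 12870 − 1341 + 0 = 11529.

11529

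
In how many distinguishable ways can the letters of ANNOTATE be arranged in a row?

Letter multiplicities in ANNOTATE: A×2, E×1, N×2, O×1, T×2.
So there are 8! / (2!·2!·2!) = 5040 distinguishable arrangements.

5040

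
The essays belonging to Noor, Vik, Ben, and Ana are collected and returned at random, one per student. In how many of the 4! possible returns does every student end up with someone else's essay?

9

This is the derangement count D_4: permutations of 4 items with no fixed point.
By inclusion–exclusion this is Σ_{j=0}^{4} (−1)^j C(4,j)·(4−j)!.
Computing: 24 − 24 + 12 − 4 + 1 = 9.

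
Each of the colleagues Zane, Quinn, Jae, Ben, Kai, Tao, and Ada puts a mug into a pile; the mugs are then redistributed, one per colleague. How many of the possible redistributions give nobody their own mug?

This is the derangement count D_7: permutations of 7 items with no fixed point.
By inclusion–exclusion this is Σ_{j=0}^{7} (−1)^j C(7,j)·(7−j)!.
Computing: 5040 − 5040 + 2520 − 840 + 210 − 42 + 7 − 1 = 1854.

1854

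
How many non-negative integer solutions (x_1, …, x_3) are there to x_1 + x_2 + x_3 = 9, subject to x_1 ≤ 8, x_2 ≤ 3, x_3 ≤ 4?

19

Ignoring the caps, the number of non-negative solutions to x_1+…+x_3 = 9 is C(11,2) = 55.
Subtract solutions that violate a single cap (substitute x_i' = x_i − (cap_i+1)): x_1 ≥ 9 gives C(2,2) = 1; x_2 ≥ 4 gives C(7,2) = 21; x_3 ≥ 5 gives C(6,2) = 15. Together 37.
Add back pairs where two caps are both exceeded: 0 + 0 + 1 = 1.
By inclusion–exclusion the count is 55 − 37 + 1 = 19.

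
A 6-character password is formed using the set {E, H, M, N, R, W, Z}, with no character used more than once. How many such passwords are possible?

With no repetition, fill the 6 characters in order: 7 choices, then 6, down to 2.
That product is 7 × 6 × 5 × 4 × 3 × 2 = 5040.

5040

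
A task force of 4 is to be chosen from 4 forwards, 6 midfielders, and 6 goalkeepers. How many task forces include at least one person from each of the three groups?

936

Total 4-person selections from all 16: C(16,4) = 1820.
Selections missing a whole group: no forwards → C(12,4) = 495; no midfielders → C(10,4) = 210; no goalkeepers → C(10,4) = 210.
Add back selections omitting two groups (i.e. drawn from a single group): C(4,4) + C(6,4) + C(6,4) = 31.
By inclusion–exclusion: 1820 − 915 + 31 = 936.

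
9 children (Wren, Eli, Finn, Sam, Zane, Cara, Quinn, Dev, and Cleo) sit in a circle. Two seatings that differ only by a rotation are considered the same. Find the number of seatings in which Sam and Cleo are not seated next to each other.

All circular seatings of 9 people number (8)! = 40320.
Those with Sam next to Cleo: fuse the pair into one unit and seat 8 units around a circle — 2·(7)! = 10080.
Subtracting, 40320 − 10080 = 30240.

30240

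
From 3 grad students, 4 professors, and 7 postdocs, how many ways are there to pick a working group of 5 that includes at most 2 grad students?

Split by how many grad students are chosen (0 through 2).
Sum: C(3,0)·C(11,5) + C(3,1)·C(11,4) + C(3,2)·C(11,3) = 462 + 990 + 495 = 1947.

1947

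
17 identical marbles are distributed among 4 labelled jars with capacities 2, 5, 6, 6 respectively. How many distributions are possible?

Ignoring the caps, the number of non-negative solutions to x_1+…+x_4 = 17 is C(20,3) = 1140.
Subtract solutions that violate a single cap (substitute x_i' = x_i − (cap_i+1)): x_1 ≥ 3 gives C(17,3) = 680; x_2 ≥ 6 gives C(14,3) = 364; x_3 ≥ 7 gives C(13,3) = 286; x_4 ≥ 7 gives C(13,3) = 286. Together 1616.
Add back pairs where two caps are both exceeded: 165 + 120 + 120 + 35 + 35 + 20 = 495.
Subtract triples: 4 + 4 + 1 + 0 = 9.
By inclusion–exclusion the count is 1140 − 1616 + 495 − 9 = 10.

10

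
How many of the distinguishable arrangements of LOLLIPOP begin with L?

630

With the first slot taken by L, it remains to arrange the other 7 letters (OLLIPOP).
Those 7 letters have L appearing twice, O appearing twice, and P appearing twice, giving (7)!/(2!·2!·2!) = 630.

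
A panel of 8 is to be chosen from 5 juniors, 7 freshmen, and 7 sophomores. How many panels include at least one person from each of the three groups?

71589

Unrestricted: C(19,8) = 75582 ways to pick any 8 of the 19.
Selections missing a whole group: no juniors → C(14,8) = 3003; no freshmen → C(12,8) = 495; no sophomores → C(12,8) = 495.
Add back selections omitting two groups (i.e. drawn from a single group): C(5,8) + C(7,8) + C(7,8) = 0.
By inclusion–exclusion: 75582 − 3993 + 0 = 71589.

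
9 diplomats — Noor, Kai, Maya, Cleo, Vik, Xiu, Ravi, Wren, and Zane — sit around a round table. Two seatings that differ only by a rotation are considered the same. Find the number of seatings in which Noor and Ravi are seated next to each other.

10080

Treat {Noor, Ravi} as one unit (2 internal orders) and seat the resulting 8 units around the table: (7)! circular arrangements.
So 2 × (7)! = 2 × 5040 = 10080.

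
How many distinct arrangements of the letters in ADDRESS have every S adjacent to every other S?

Treat the 2 copies of S as a single block. The multiset to arrange is then {SS, A, D, D, E, R}, 6 items in all.
That gives (6)!/(2!) = 360 arrangements.

360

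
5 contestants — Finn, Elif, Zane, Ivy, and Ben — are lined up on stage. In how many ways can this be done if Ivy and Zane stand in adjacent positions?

Treat {Ivy, Zane} as a single unit. There are 4 units to order, and the pair itself can be ordered 2 ways.
That gives 2 × 4! = 2 × 24 = 48.

48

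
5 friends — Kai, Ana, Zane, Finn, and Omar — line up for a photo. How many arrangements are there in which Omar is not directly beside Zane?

There are 5! = 120 arrangements in all. If Omar and Zane are adjacent, merging them into one block gives 2·(4)! = 48 arrangements.
Complementary counting: 120 − 48 = 72.

72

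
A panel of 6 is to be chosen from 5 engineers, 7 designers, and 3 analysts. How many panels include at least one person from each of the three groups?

With no constraint there are C(15,6) = 5005 possible selections.
Subtract selections that omit an entire group: no engineers → C(10,6) = 210; no designers → C(8,6) = 28; no analysts → C(12,6) = 924.
Add back selections omitting two groups (i.e. drawn from a single group): C(5,6) + C(7,6) + C(3,6) = 7.
By inclusion–exclusion: 5005 − 1162 + 7 = 3850.

3850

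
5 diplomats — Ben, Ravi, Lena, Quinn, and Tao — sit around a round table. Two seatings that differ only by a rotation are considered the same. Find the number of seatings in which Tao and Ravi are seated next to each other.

12

Treat {Tao, Ravi} as one unit (2 internal orders) and seat the resulting 4 units around the table: (3)! circular arrangements.
So 2 × (3)! = 2 × 6 = 12.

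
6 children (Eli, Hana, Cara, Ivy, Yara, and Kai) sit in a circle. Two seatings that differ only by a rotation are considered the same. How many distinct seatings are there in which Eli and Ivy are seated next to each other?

48

Glue Eli and Ivy into a block (2 internal orders). Seating 5 units around a circle gives (4)! arrangements.
So 2 × (4)! = 2 × 24 = 48.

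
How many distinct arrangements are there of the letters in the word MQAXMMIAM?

MQAXMMIAM has 9 letters with A appearing twice and M appearing 4 times.
The number of distinct arrangements is 9!/(4!·2!) = 362880/48 = 7560.

7560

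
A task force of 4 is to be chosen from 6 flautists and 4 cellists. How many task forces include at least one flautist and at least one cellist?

Total 4-person selections from all 10: C(10,4) = 210.
Subtract selections that omit an entire group: no flautists → C(4,4) = 1; no cellists → C(6,4) = 15.
Both groups omitted at once is impossible, so 210 − 16 = 194.

194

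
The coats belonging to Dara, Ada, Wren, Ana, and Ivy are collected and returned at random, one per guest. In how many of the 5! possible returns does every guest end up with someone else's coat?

44

Let Aᵢ be the assignments in which guest i gets their own coat. We want the size of the complement of A₁∪…∪A_5.
By inclusion–exclusion this is Σ_{j=0}^{5} (−1)^j C(5,j)·(5−j)!.
Computing: 120 − 120 + 60 − 20 + 5 − 1 = 44.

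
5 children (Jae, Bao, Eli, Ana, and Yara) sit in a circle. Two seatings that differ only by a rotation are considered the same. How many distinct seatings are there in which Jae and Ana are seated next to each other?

12

Glue Jae and Ana into a block (2 internal orders). Seating 4 units around a circle gives (3)! arrangements.
So 2 × (3)! = 2 × 6 = 12.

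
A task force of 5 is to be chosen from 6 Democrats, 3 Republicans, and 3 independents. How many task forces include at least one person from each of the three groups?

540

With no constraint there are C(12,5) = 792 possible selections.
Subtract selections that omit an entire group: no Democrats → C(6,5) = 6; no Republicans → C(9,5) = 126; no independents → C(9,5) = 126.
Add back selections omitting two groups (i.e. drawn from a single group): C(6,5) + C(3,5) + C(3,5) = 6.
By inclusion–exclusion: 792 − 258 + 6 = 540.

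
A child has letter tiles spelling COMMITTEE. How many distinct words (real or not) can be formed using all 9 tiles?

45360

Letter multiplicities in COMMITTEE: C×1, E×2, I×1, M×2, O×1, T×2.
So there are 9! / (2!·2!·2!) = 45360 distinguishable arrangements.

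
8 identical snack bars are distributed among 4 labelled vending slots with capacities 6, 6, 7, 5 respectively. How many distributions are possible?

By stars and bars, unrestricted non-negative solutions to x_1+…+x_4 = 8 number C(8+3,3) = 165.
Subtract solutions that violate a single cap (substitute x_i' = x_i − (cap_i+1)): x_1 ≥ 7 gives C(4,3) = 4; x_2 ≥ 7 gives C(4,3) = 4; x_3 ≥ 8 gives C(3,3) = 1; x_4 ≥ 6 gives C(5,3) = 10. Together 19.
No two caps can be exceeded simultaneously, so the pair terms are all 0.
By inclusion–exclusion the count is 165 − 19 + 0 = 146.

146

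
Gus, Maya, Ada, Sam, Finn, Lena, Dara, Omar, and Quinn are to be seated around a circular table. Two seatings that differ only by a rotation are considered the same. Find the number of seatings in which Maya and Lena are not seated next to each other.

Without the restriction there are (8)! = 40320 seatings.
Those with Maya next to Lena: fuse the pair into one unit and seat 8 units around a circle — 2·(7)! = 10080.
Subtracting, 40320 − 10080 = 30240.

30240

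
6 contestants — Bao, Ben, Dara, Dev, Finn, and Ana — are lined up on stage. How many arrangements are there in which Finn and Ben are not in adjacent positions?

Of the 6! = 720 arrangements, those with Finn and Ben adjacent number 2 × 5! = 240 (treat the pair as a block with 2 internal orders).
So 720 − 240 = 480 arrangements keep them apart.

480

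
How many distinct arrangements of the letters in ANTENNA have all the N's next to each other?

Treat the 3 copies of N as a single block. The multiset to arrange is then {NNN, A, A, E, T}, 5 items in all.
That gives (5)!/(2!) = 60 arrangements.

60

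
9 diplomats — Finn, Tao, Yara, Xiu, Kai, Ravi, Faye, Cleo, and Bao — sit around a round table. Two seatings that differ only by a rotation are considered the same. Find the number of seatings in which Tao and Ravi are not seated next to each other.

All circular seatings of 9 people number (8)! = 40320.
Those with Tao next to Ravi: fuse the pair into one unit and seat 8 units around a circle — 2·(7)! = 10080.
Subtracting, 40320 − 10080 = 30240.

30240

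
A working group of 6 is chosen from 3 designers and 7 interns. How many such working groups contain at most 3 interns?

Split by how many interns are chosen (0 through 3).
Sum: C(7,0)·C(3,6) + C(7,1)·C(3,5) + C(7,2)·C(3,4) + C(7,3)·C(3,3) = 0 + 0 + 0 + 35 = 35.

35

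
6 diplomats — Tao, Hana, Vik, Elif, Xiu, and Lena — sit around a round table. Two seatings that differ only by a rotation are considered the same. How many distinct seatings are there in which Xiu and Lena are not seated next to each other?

All circular seatings of 6 people number (5)! = 120.
Seatings with Xiu beside Lena: treat them as a block with 2 internal orders, giving 2 × (4)! = 48.
Subtracting, 120 − 48 = 72.

72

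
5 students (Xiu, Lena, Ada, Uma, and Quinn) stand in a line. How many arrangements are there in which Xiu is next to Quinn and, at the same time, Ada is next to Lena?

24

Treat {Xiu,Quinn} as one block (2 orders) and {Ada,Lena} as another (2 orders).
That leaves 3 units to arrange: 2 × 2 × 3! = 4 × 6 = 24.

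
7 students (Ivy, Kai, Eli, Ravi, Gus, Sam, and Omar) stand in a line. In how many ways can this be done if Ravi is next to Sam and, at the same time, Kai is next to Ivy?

Treat {Ravi,Sam} as one block (2 orders) and {Kai,Ivy} as another (2 orders).
That leaves 5 units to arrange: 2 × 2 × 5! = 4 × 120 = 480.

480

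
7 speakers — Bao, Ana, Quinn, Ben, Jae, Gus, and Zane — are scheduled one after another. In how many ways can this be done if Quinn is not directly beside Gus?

Of the 7! = 5040 arrangements, those with Quinn and Gus adjacent number 2 × 6! = 1440 (treat the pair as a block with 2 internal orders).
Complementary counting: 5040 − 1440 = 3600.

3600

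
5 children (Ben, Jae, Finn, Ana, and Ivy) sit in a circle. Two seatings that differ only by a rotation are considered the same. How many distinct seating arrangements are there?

24

Around a circle, 5 distinct people have 5!/5 = (4)! = 24 rotationally distinct seatings.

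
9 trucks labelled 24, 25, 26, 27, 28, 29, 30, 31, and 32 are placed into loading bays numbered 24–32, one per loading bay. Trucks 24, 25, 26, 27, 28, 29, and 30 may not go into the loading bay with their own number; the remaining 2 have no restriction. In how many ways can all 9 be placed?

165016

Let Aᵢ (for 24 ≤ i ≤ 30) be the placements that put truck i in its forbidden loading bay. Any j of these fix j positions, leaving (9−j)! ways to fill the rest, and there are C(7,j) ways to pick which j.
By inclusion–exclusion, the number of valid placements is Σ_{j=0}^{7} (−1)^j C(7,j)·(9−j)!.
Computing: 362880 − 282240 + 105840 − 25200 + 4200 − 504 + 42 − 2 = 165016.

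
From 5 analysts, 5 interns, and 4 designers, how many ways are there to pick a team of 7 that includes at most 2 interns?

1716

Split by how many interns are chosen (0 through 2).
Sum: C(5,0)·C(9,7) + C(5,1)·C(9,6) + C(5,2)·C(9,5) = 36 + 420 + 1260 = 1716.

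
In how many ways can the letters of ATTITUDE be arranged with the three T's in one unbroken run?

720

Treat the 3 copies of T as a single block. The multiset to arrange is then {TTT, A, D, E, I, U}, 6 items in all.
All 6 items are distinct, so there are (6)! = 720 arrangements.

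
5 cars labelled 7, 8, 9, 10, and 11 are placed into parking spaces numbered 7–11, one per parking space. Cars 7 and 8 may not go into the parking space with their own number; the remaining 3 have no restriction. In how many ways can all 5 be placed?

78

Let Aᵢ (for i ∈ {7, 8}) be the placements that put car i in its forbidden parking space. Any j of these fix j positions, leaving (5−j)! ways to fill the rest, and there are C(2,j) ways to pick which j.
By inclusion–exclusion, the number of valid placements is Σ_{j=0}^{2} (−1)^j C(2,j)·(5−j)!.
Computing: 120 − 48 + 6 = 78.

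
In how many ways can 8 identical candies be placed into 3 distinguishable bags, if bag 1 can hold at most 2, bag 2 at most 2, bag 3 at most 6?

Without the upper bounds there are C(10,2) = 45 ways to split 8 among 3 bags.
Subtract solutions that violate a single cap (substitute x_i' = x_i − (cap_i+1)): x_1 ≥ 3 gives C(7,2) = 21; x_2 ≥ 3 gives C(7,2) = 21; x_3 ≥ 7 gives C(3,2) = 3. Together 45.
Add back pairs where two caps are both exceeded: 6 + 0 + 0 = 6.
By inclusion–exclusion the count is 45 − 45 + 6 = 6.

6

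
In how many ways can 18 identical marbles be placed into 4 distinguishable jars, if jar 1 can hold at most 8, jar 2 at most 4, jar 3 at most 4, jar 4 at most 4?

10

Ignoring the caps, the number of non-negative solutions to x_1+…+x_4 = 18 is C(21,3) = 1330.
Subtract solutions that violate a single cap (substitute x_i' = x_i − (cap_i+1)): x_1 ≥ 9 gives C(12,3) = 220; x_2 ≥ 5 gives C(16,3) = 560; x_3 ≥ 5 gives C(16,3) = 560; x_4 ≥ 5 gives C(16,3) = 560. Together 1900.
Add back pairs where two caps are both exceeded: 35 + 35 + 35 + 165 + 165 + 165 = 600.
Subtract triples: 0 + 0 + 0 + 20 = 20.
By inclusion–exclusion the count is 1330 − 1900 + 600 − 20 = 10.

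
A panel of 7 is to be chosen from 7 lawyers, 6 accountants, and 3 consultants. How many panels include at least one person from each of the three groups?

9569

With no constraint there are C(16,7) = 11440 possible selections.
Selections missing a whole group: no lawyers → C(9,7) = 36; no accountants → C(10,7) = 120; no consultants → C(13,7) = 1716.
Add back selections omitting two groups (i.e. drawn from a single group): C(7,7) + C(6,7) + C(3,7) = 1.
By inclusion–exclusion: 11440 − 1872 + 1 = 9569.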